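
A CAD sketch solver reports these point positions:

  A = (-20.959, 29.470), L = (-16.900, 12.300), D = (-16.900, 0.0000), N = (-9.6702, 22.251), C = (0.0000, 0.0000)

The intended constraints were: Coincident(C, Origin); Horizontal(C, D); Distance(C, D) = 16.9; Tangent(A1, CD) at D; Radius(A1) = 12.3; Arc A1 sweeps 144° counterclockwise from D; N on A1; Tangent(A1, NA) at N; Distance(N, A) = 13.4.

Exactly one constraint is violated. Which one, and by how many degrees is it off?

Tangent(A1, NA) at N — off by 3.40°.

C = (0.00, 0.00) ✓; C.y = 0.00, D.y = 0.00 ✓; |CD| = 16.90 ✓; ∠(LD, DC) = 90.00° ✓; |LD| = 12.30 ✓; bearing(L→N) − bearing(L→D) = 144.0° ✓; |LN| = 12.30 ✓; ∠(LN, NA) = 86.60° ✗; |NA| = 13.40 ✓.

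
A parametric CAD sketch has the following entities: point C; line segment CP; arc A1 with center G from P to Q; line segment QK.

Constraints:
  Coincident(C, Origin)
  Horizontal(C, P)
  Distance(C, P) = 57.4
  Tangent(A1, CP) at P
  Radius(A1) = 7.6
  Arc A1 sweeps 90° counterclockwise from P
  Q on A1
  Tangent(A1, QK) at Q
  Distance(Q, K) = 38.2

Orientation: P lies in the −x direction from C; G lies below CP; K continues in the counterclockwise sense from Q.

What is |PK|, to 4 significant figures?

46.43

C is at the origin; CP is horizontal with |CP| = 57.4 and P on the −x side, so P = (-57.40, 0.000). Since A1 is tangent to CP there, GP ⟂ CP, so G = P + (0, -7.6) = (-57.40, -7.600). On A1, P sits at bearing 90° from G; a 90° counterclockwise sweep puts Q at bearing 180°, so Q = G + 7.6·(cos 180°, sin 180°) = (-65.00, -7.600). The tangent condition forces GQ to be normal to QK, so QK runs along (−sin 180°, cos 180°); with |QK| = 38.2, K = (-65.00, -45.80). Then |PK| = |K − P| = 46.43.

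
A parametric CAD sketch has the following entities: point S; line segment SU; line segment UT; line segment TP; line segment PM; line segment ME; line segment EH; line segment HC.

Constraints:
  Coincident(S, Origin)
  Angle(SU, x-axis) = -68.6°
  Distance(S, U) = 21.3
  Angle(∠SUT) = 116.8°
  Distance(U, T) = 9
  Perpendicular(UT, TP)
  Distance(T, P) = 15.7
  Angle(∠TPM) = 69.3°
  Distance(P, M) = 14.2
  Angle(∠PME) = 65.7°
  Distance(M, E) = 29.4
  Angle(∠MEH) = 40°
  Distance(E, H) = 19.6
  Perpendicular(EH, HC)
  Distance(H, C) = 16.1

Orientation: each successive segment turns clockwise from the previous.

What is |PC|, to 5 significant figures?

12.805

∠MEH = 40.0° gives EH at 133.20° from the x-axis; with |EH| = 19.6, H = (-9.1113, -24.586). EH ⟂ HC, so HC runs at 43.200°; with |HC| = 16.1, C = (2.6251, -13.565). Then |PC| = |C − P| = 12.805.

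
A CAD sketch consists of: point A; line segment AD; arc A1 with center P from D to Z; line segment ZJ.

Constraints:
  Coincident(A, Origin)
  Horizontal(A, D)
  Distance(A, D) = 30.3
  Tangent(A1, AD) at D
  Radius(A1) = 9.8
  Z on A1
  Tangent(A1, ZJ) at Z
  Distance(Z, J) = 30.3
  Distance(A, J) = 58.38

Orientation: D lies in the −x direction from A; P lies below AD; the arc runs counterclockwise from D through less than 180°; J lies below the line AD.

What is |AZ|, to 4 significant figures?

40.94

A is at the origin; AD is horizontal with |AD| = 30.3 and D on the −x side, so D = (-30.30, 0.000). Since A1 is tangent to AD there, PD ⟂ AD, so P = D + (0, -9.8) = (-30.30, -9.800). Since PZ ⟂ ZJ (tangency), |PJ| = √(9.8² + 30.3²) = 31.85 regardless of where Z sits on A1. So J lies on both circle(A, 58.38) and circle(P, 31.85); the below-AD intersection is J = (-43.73, -38.67). Z is the foot of the tangent from J: Z = (-40.03, -8.601).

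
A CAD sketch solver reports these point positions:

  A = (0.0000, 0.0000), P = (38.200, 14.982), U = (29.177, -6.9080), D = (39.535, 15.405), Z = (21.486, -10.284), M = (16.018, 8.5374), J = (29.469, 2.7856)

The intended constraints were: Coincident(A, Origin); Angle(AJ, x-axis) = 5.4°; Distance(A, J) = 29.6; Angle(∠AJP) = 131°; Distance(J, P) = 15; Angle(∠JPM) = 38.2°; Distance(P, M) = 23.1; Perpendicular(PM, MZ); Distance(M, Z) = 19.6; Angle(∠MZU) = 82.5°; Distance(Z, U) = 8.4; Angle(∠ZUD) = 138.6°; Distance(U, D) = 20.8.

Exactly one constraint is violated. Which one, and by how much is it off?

Distance(U, D) = 20.8 — off by 3.80.

A = (0.00, 0.00) ✓; AJ at 5.400° ✓; |AJ| = 29.60 ✓; ∠AJP = 131.0° ✓; |JP| = 15.00 ✓; ∠JPM = 38.20° ✓; |PM| = 23.10 ✓; ∠(PM, MZ) = 90.00° ✓; |MZ| = 19.60 ✓; ∠MZU = 82.50° ✓; |ZU| = 8.399 ✓; ∠ZUD = 138.6° ✓; |UD| = 24.60 ✗.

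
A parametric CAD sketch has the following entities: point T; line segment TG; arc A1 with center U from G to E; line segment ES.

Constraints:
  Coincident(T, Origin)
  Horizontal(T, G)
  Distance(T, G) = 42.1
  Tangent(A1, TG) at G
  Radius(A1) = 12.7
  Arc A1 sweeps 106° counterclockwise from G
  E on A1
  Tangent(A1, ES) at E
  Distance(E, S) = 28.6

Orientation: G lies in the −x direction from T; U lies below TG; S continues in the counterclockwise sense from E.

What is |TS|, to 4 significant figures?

63.75

T is at the origin; TG is horizontal with |TG| = 42.1 and G on the −x side, so G = (-42.10, 0.000). Tangency of A1 to TG means the radius UG is perpendicular to TG, so U = G + (0, -12.7) = (-42.10, -12.70). On A1, G sits at bearing 90° from U; a 106° counterclockwise sweep puts E at bearing 196°, so E = U + 12.7·(cos 196°, sin 196°) = (-54.31, -16.20). Since A1 is tangent to ES there, UE ⟂ ES, so ES runs along (−sin 196°, cos 196°); with |ES| = 28.6, S = (-46.42, -43.69). Then |TS| = |S − T| = 63.75.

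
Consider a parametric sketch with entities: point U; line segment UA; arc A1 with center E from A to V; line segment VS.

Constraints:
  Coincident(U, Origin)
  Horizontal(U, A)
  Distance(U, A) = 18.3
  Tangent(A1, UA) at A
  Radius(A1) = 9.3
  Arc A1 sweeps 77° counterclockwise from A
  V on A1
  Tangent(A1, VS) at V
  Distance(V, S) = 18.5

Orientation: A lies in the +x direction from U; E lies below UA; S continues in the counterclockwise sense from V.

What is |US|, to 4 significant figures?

25.74

On A1, A sits at bearing 90° from E; a 77° counterclockwise sweep puts V at bearing 167°, so V = E + 9.3·(cos 167°, sin 167°) = (9.238, -7.208). The tangent condition forces EV to be normal to VS, so VS runs along (−sin 167°, cos 167°); with |VS| = 18.5, S = (5.077, -25.23). Then |US| = |S − U| = 25.74.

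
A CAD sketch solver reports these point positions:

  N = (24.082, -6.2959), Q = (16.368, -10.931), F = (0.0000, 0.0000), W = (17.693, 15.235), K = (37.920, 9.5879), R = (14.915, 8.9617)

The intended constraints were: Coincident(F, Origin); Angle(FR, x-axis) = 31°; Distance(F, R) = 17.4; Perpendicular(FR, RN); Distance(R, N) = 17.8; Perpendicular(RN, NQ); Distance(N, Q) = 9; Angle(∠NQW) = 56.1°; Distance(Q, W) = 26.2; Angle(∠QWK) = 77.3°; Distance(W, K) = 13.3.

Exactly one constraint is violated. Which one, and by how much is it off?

Distance(W, K) = 13.3 — off by 7.70.

F = (0.00, 0.00) ✓; FR at 31.00° ✓; |FR| = 17.40 ✓; ∠(FR, RN) = 90.00° ✓; |RN| = 17.80 ✓; ∠(RN, NQ) = 90.00° ✓; |NQ| = 8.999 ✓; ∠NQW = 56.10° ✓; |QW| = 26.20 ✓; ∠QWK = 77.30° ✓; |WK| = 21.00 ✗.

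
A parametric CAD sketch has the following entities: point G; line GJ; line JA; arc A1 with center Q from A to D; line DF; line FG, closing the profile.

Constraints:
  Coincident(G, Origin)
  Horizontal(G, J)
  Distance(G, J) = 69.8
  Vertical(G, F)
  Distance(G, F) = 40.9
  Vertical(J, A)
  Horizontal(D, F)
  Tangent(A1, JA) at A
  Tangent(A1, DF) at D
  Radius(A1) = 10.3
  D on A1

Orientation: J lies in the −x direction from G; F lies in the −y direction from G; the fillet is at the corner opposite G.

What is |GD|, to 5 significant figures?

72.202

G is at the origin; GJ is horizontal with |GJ| = 69.8 and J on the −x side, so J = (-69.800, 0.0000). GF is vertical with |GF| = 40.9 and F on the −y side, so F = (0.0000, -40.900). The virtual corner opposite G is at (-69.800, -40.900). A1 meets JA tangentially, so QA is at right angles to JA and the tangent condition forces QD to be normal to DF, with radius 10.3, so the center Q sits 10.3 in from both sides at Q = (-59.500, -30.600). That places the tangent points at A = (-69.800, -30.600) on JA and D = (-59.500, -40.900) on DF. Then |GD| = |D − G| = 72.202.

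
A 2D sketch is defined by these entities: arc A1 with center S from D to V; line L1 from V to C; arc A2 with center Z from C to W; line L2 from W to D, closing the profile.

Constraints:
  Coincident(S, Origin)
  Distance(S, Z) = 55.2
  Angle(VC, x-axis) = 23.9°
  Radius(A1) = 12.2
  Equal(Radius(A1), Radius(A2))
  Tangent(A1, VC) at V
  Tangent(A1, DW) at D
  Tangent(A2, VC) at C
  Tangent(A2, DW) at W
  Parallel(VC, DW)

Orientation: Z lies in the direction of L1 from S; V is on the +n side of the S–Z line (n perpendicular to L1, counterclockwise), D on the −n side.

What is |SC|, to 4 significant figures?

56.53

Tangency of A1 to both parallel lines with radius 12.2 puts V and D at S ± 12.2·n: V = (-4.943, 11.15), D = (4.943, -11.15). Equal radii place C and W the same way about Z: C = Z + 12.2·n = (45.52, 33.52), W = Z − 12.2·n = (55.41, 11.21). Then |SC| = |C − S| = 56.53.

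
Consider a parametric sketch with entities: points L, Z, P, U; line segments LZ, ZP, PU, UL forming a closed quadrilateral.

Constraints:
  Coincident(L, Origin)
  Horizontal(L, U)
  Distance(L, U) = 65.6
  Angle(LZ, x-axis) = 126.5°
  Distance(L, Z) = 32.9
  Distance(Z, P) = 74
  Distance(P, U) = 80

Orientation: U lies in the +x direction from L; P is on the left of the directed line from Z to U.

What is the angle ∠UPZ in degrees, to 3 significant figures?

70.7°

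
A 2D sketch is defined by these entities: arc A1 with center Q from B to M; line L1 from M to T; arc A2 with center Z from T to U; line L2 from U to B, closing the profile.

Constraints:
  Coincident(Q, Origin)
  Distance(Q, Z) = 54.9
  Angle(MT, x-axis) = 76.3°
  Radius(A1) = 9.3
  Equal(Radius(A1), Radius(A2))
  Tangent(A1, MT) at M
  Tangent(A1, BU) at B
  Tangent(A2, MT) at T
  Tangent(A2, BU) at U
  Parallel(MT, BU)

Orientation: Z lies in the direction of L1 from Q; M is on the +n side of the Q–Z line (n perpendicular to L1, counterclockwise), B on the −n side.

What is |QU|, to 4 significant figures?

55.68

The slot axis is L1's direction at 76.3°, so u = (cos 76.3°, sin 76.3°) = (0.2368, 0.9715) and n = (−sin 76.3°, cos 76.3°) = (-0.9715, 0.2368). Q is at the origin and Z lies 54.9 along u from Q, so Z = 54.9·u = (13.00, 53.34). Tangency of A1 to both parallel lines with radius 9.3 puts M and B at Q ± 9.3·n: M = (-9.035, 2.203), B = (9.035, -2.203). Equal radii place T and U the same way about Z: T = Z + 9.3·n = (3.967, 55.54), U = Z − 9.3·n = (22.04, 51.14). Then |QU| = |U − Q| = 55.68.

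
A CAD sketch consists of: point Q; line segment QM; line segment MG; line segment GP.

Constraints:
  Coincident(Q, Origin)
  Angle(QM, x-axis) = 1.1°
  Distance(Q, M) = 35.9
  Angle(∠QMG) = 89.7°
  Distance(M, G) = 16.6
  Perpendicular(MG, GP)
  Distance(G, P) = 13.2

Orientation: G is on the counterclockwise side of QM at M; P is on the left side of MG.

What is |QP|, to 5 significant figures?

28.011

Q is at the origin; QM runs at 1.1° with length 35.9, so M = 35.9·(cos 1.1°, sin 1.1°) = (35.893, 0.68919). ∠QMG = 89.7°, so MG runs at 1.1° + (180° − 89.7°) = 91.400° from the x-axis; with |MG| = 16.6, G = M + 16.6·(cos 91.400°, sin 91.400°) = (35.488, 17.284). MG ⟂ GP; with |GP| = 13.2 on the left of MG, P = G + 13.2·(-0.99970, -0.024432) = (22.292, 16.962). Then |QP| = |P − Q| = 28.011.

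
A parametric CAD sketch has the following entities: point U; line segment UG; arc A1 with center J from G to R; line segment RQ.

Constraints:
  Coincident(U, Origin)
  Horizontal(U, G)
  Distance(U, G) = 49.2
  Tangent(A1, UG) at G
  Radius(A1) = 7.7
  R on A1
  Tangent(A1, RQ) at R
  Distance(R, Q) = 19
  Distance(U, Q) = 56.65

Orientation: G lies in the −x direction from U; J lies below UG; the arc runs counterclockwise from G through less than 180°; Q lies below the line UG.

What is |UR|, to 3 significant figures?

57.3

Checks: |JG| = 7.700 ✓; |JR| = 7.700 ✓; ∠(JR, RQ) = 90.00° ✓; |RQ| = 19.00 ✓; |UQ| = 56.65 ✓.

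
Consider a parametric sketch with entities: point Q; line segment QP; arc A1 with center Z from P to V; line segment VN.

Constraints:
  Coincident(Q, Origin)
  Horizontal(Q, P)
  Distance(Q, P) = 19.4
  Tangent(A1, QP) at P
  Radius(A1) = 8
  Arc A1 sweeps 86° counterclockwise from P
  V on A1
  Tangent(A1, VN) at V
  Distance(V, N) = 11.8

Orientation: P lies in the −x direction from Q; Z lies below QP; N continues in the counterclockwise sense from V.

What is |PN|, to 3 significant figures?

21.1

On A1, P sits at bearing 90° from Z; an 86° counterclockwise sweep puts V at bearing 176°, so V = Z + 8.0·(cos 176°, sin 176°) = (-27.4, -7.44). The tangent condition forces ZV to be normal to VN, so VN runs along (−sin 176°, cos 176°); with |VN| = 11.8, N = (-28.2, -19.2). Then |PN| = |N − P| = 21.1.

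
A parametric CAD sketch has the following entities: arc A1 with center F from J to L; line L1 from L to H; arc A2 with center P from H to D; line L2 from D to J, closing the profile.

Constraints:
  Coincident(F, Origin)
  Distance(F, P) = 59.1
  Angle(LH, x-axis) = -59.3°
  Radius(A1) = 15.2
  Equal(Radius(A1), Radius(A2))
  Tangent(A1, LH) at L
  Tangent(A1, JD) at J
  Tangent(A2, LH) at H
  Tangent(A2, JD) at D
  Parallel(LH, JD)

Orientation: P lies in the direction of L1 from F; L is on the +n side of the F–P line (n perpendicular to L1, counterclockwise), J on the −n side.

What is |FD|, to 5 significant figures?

61.023

The slot axis is L1's direction at -59.3°, so u = (cos -59.3°, sin -59.3°) = (0.51054, -0.85985) and n = (−sin -59.3°, cos -59.3°) = (0.85985, 0.51054). F is at the origin and P lies 59.1 along u from F, so P = 59.1·u = (30.173, -50.817). Tangency of A1 to both parallel lines with radius 15.2 puts L and J at F ± 15.2·n: L = (13.070, 7.7603), J = (-13.070, -7.7603). Equal radii place H and D the same way about P: H = P + 15.2·n = (43.243, -43.057), D = P − 15.2·n = (17.103, -58.578). Then |FD| = |D − F| = 61.023.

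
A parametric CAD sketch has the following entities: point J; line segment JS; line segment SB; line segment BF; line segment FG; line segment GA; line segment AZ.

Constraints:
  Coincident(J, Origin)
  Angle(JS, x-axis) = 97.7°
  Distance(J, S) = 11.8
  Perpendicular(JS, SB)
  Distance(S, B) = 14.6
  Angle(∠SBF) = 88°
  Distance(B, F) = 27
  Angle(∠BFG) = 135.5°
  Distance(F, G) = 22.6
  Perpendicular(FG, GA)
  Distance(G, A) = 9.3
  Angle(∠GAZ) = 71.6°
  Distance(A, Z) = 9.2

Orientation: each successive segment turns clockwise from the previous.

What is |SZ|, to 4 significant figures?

31.90

FG ⟂ GA, so GA runs at 141.2°; with |GA| = 9.3, A = (-5.840, -25.00). ∠GAZ = 71.6° gives AZ at 32.80° from the x-axis; with |AZ| = 9.2, Z = (1.893, -20.02). Then |SZ| = |Z − S| = 31.90.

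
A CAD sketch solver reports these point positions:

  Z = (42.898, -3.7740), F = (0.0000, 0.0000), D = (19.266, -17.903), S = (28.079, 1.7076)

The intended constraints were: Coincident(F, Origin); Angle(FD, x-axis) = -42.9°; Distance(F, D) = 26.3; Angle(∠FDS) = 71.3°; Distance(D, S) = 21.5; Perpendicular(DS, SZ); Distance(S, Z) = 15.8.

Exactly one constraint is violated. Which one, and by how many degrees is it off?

Perpendicular(DS, SZ) — off by 3.90°.

F = (0.00, 0.00) ✓; FD at -42.90° ✓; |FD| = 26.30 ✓; ∠FDS = 71.30° ✓; |DS| = 21.50 ✓; ∠(DS, SZ) = 86.10° ✗; |SZ| = 15.80 ✓.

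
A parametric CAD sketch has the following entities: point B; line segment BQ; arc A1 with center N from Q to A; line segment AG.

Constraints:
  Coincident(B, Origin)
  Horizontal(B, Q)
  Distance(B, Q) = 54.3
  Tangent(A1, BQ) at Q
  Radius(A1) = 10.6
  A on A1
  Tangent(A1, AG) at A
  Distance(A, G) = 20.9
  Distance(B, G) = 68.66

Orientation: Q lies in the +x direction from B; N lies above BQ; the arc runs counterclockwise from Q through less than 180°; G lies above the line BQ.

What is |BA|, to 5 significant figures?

65.921

B is at the origin; BQ is horizontal with |BQ| = 54.3 and Q on the +x side, so Q = (54.300, 0.0000). A1 meets BQ tangentially, so NQ is at right angles to BQ, so N = Q + (0, 10.6) = (54.300, 10.600). Since NA ⟂ AG (tangency), |NG| = √(10.6² + 20.9²) = 23.434 regardless of where A sits on A1. So G lies on both circle(B, 68.66) and circle(N, 23.434); the above-BQ intersection is G = (60.032, 33.323). A is the foot of the tangent from G: A = (64.639, 12.937).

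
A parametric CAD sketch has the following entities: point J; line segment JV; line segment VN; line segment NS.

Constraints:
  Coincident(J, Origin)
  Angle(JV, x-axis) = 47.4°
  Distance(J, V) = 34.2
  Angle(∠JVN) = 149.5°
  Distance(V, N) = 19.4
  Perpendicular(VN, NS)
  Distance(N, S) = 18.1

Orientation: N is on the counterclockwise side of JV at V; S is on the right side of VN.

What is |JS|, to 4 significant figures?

60.38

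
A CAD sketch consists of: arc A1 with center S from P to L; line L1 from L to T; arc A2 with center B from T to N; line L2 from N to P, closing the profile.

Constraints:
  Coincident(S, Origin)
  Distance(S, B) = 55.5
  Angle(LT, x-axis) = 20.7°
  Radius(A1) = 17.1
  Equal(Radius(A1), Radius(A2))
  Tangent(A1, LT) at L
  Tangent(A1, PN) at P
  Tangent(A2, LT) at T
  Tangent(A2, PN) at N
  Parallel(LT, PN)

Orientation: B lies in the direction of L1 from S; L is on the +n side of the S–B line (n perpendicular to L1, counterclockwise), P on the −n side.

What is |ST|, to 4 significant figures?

58.07

The slot axis is L1's direction at 20.7°, so u = (cos 20.7°, sin 20.7°) = (0.9354, 0.3535) and n = (−sin 20.7°, cos 20.7°) = (-0.3535, 0.9354). S is at the origin and B lies 55.5 along u from S, so B = 55.5·u = (51.92, 19.62). Tangency of A1 to both parallel lines with radius 17.1 puts L and P at S ± 17.1·n: L = (-6.044, 16.00), P = (6.044, -16.00). Equal radii place T and N the same way about B: T = B + 17.1·n = (45.87, 35.61), N = B − 17.1·n = (57.96, 3.622). Then |ST| = |T − S| = 58.07.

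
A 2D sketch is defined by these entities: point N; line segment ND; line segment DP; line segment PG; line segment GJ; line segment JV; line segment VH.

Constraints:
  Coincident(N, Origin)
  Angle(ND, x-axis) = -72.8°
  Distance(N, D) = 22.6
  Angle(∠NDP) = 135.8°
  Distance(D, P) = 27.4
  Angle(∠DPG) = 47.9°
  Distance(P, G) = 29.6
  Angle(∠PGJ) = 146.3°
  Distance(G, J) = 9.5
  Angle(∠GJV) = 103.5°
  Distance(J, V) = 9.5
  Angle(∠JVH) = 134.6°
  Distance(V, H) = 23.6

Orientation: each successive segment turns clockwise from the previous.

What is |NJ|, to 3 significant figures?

16.9

N is at the origin; ND runs at -72.8° with length 22.6, so D = (6.68, -21.6). ∠NDP = 135.8° gives DP at -117° from the x-axis; with |DP| = 27.4, P = (-5.76, -46.0). ∠DPG = 47.9° gives PG at 111° from the x-axis; with |PG| = 29.6, G = (-16.3, -18.4). ∠PGJ = 146.3° gives GJ at 77.2° from the x-axis; with |GJ| = 9.5, J = (-14.2, -9.09). Then |NJ| = |J − N| = 16.9.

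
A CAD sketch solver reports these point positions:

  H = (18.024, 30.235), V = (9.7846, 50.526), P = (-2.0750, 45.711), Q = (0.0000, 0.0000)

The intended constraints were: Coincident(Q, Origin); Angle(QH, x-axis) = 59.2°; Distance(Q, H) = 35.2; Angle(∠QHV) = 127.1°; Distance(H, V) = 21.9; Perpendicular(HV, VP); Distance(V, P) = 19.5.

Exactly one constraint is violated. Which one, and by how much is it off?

Distance(V, P) = 19.5 — off by 6.70.

Q = (0.00, 0.00) ✓; QH at 59.20° ✓; |QH| = 35.20 ✓; ∠QHV = 127.1° ✓; |HV| = 21.90 ✓; ∠(HV, VP) = 90.00° ✓; |VP| = 12.80 ✗.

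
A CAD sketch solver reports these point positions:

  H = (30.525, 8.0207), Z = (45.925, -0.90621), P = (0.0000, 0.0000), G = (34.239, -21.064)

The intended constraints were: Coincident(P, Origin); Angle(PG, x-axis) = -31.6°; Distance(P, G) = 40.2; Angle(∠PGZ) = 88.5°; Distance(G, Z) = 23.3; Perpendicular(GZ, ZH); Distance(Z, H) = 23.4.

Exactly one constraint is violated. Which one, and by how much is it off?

Distance(Z, H) = 23.4 — off by 5.60.

P = (0.00, 0.00) ✓; PG at -31.60° ✓; |PG| = 40.20 ✓; ∠PGZ = 88.50° ✓; |GZ| = 23.30 ✓; ∠(GZ, ZH) = 90.00° ✓; |ZH| = 17.80 ✗.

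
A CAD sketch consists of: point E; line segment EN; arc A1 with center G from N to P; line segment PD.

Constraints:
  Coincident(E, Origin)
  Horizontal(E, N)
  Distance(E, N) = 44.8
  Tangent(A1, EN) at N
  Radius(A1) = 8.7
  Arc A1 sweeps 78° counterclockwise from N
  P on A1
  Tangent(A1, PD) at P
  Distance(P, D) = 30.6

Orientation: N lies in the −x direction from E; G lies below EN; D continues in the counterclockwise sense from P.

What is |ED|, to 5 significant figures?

70.119

E is at the origin; E and N share the same y with |EN| = 44.8 and N on the −x side, so N = (-44.800, 0.0000). Tangency of A1 to EN means the radius GN is perpendicular to EN, so G = N + (0, -8.7) = (-44.800, -8.7000). On A1, N sits at bearing 90° from G; a 78° counterclockwise sweep puts P at bearing 168°, so P = G + 8.7·(cos 168°, sin 168°) = (-53.310, -6.8912). The tangent condition forces GP to be normal to PD, so PD runs along (−sin 168°, cos 168°); with |PD| = 30.6, D = (-59.672, -36.822). Then |ED| = |D − E| = 70.119.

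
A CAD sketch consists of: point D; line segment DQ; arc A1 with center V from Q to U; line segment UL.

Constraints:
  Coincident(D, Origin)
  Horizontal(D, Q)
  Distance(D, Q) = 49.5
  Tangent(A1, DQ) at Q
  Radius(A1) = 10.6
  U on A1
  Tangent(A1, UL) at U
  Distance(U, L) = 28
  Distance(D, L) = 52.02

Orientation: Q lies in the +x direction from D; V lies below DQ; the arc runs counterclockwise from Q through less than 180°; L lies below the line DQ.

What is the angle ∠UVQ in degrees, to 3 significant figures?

84.3°

Checks: |VU| = 10.60 ✓; ∠(VU, UL) = 90.00° ✓; |UL| = 28.00 ✓; |DL| = 52.02 ✓.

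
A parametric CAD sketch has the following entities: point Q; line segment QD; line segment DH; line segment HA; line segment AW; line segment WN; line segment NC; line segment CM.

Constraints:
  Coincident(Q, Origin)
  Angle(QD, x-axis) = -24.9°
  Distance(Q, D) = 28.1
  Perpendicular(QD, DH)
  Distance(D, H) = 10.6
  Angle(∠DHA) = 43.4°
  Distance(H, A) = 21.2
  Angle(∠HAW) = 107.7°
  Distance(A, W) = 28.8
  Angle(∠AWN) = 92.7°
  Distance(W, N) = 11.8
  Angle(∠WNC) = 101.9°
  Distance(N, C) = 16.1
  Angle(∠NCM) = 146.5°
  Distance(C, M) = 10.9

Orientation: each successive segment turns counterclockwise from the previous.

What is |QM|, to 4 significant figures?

26.06

Q is at the origin; QD runs at -24.9° with length 28.1, so D = (25.49, -11.83). QD is perpendicular to DH, so DH runs at 65.10°; with |DH| = 10.6, H = (29.95, -2.216). ∠DHA = 43.4° gives HA at -158.3° from the x-axis; with |HA| = 21.2, A = (10.25, -10.06). ∠HAW = 107.7° gives AW at -86.00° from the x-axis; with |AW| = 28.8, W = (12.26, -38.78). ∠AWN = 92.7° gives WN at 1.300° from the x-axis; with |WN| = 11.8, N = (24.06, -38.52). ∠WNC = 101.9° gives NC at 79.40° from the x-axis; with |NC| = 16.1, C = (27.02, -22.69). ∠NCM = 146.5° gives CM at 112.9° from the x-axis; with |CM| = 10.9, M = (22.78, -12.65). Then |QM| = |M − Q| = 26.06.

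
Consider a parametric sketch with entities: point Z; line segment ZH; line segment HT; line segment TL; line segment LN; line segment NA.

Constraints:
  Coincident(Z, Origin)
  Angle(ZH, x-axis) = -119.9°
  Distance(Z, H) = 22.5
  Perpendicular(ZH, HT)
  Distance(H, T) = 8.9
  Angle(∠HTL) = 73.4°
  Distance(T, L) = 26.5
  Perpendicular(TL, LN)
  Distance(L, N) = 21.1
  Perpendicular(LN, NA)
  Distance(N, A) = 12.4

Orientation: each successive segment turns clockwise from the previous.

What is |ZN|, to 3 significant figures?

19.1

Z is at the origin; ZH runs at -119.9° with length 22.5, so H = (-11.2, -19.5). ZH is perpendicular to HT, so HT runs at 150°; with |HT| = 8.9, T = (-18.9, -15.1). ∠HTL = 73.4° gives TL at 43.5° from the x-axis; with |TL| = 26.5, L = (0.291, 3.17). TL is perpendicular to LN, so LN runs at -46.5°; with |LN| = 21.1, N = (14.8, -12.1). Then |ZN| = |N − Z| = 19.1.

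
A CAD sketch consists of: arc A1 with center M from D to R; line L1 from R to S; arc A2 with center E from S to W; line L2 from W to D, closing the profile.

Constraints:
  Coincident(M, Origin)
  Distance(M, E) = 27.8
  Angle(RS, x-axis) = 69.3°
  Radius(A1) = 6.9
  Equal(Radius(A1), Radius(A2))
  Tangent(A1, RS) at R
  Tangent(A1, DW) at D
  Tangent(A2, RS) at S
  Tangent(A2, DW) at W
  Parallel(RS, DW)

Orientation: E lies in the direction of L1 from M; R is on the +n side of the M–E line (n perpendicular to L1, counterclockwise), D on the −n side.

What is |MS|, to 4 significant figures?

28.64

The slot axis is L1's direction at 69.3°, so u = (cos 69.3°, sin 69.3°) = (0.3535, 0.9354) and n = (−sin 69.3°, cos 69.3°) = (-0.9354, 0.3535). M is at the origin and E lies 27.8 along u from M, so E = 27.8·u = (9.827, 26.01). Tangency of A1 to both parallel lines with radius 6.9 puts R and D at M ± 6.9·n: R = (-6.455, 2.439), D = (6.455, -2.439). Equal radii place S and W the same way about E: S = E + 6.9·n = (3.372, 28.44), W = E − 6.9·n = (16.28, 23.57). Then |MS| = |S − M| = 28.64.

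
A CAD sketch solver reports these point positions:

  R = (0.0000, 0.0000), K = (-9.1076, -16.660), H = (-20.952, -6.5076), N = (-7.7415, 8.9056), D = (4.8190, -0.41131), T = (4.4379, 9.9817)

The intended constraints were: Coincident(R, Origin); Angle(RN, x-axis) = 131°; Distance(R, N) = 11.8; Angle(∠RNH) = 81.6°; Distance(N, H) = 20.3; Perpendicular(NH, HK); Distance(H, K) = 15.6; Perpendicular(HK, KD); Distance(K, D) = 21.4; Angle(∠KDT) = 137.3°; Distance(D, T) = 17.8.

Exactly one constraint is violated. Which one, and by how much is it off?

Distance(D, T) = 17.8 — off by 7.40.

R = (0.00, 0.00) ✓; RN at 131.0° ✓; |RN| = 11.80 ✓; ∠RNH = 81.60° ✓; |NH| = 20.30 ✓; ∠(NH, HK) = 90.00° ✓; |HK| = 15.60 ✓; ∠(HK, KD) = 90.00° ✓; |KD| = 21.40 ✓; ∠KDT = 137.3° ✓; |DT| = 10.40 ✗.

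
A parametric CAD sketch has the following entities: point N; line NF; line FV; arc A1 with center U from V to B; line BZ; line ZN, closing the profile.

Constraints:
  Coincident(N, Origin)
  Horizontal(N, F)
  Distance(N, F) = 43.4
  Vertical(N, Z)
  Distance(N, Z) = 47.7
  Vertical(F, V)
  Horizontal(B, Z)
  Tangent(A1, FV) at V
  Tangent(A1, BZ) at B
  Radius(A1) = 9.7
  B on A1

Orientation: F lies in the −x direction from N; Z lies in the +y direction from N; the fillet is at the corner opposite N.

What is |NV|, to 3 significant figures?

57.7

N is at the origin; NF is horizontal with |NF| = 43.4 and F on the −x side, so F = (-43.4, 0.00). N and Z share the same x with |NZ| = 47.7 and Z on the +y side, so Z = (0.00, 47.7). The virtual corner opposite N is at (-43.4, 47.7). The tangent condition forces UV to be normal to FV and A1 meets BZ tangentially, so UB is at right angles to BZ, with radius 9.7, so the center U sits 9.7 in from both sides at U = (-33.7, 38.0). That places the tangent points at V = (-43.4, 38.0) on FV and B = (-33.7, 47.7) on BZ. Then |NV| = |V − N| = 57.7.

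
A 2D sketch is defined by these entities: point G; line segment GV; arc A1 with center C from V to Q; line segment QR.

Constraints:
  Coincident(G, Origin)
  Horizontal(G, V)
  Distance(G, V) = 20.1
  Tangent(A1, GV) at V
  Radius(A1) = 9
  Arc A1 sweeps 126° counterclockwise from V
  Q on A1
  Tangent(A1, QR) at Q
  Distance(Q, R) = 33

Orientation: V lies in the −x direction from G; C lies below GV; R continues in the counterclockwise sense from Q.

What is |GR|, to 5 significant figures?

41.758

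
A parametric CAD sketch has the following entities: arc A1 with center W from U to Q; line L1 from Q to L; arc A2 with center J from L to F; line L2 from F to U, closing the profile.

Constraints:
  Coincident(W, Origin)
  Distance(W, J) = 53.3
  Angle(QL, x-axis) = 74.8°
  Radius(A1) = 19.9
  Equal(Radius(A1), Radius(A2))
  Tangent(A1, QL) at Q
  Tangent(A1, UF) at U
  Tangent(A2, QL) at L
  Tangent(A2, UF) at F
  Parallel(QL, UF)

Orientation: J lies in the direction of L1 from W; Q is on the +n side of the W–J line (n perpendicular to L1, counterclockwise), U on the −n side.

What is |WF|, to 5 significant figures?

56.894

Tangency of A1 to both parallel lines with radius 19.9 puts Q and U at W ± 19.9·n: Q = (-19.204, 5.2176), U = (19.204, -5.2176). Equal radii place L and F the same way about J: L = J + 19.9·n = (-5.2291, 56.653), F = J − 19.9·n = (33.179, 46.218). Then |WF| = |F − W| = 56.894.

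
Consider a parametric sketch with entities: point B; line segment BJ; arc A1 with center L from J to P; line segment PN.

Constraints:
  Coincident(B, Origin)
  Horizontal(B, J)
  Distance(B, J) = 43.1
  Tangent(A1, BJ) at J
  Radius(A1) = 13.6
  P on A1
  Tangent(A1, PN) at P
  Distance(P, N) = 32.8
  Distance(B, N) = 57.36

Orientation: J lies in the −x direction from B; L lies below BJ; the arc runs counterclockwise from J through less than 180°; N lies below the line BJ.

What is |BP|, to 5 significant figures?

57.975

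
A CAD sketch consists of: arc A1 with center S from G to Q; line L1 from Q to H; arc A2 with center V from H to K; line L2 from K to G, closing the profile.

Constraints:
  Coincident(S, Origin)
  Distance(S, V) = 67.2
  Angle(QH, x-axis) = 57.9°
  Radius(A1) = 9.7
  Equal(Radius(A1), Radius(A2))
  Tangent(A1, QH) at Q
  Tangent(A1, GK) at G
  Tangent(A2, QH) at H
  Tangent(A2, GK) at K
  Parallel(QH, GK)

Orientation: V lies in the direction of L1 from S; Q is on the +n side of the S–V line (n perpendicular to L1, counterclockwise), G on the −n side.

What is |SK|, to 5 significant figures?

67.896

The slot axis is L1's direction at 57.9°, so u = (cos 57.9°, sin 57.9°) = (0.53140, 0.84712) and n = (−sin 57.9°, cos 57.9°) = (-0.84712, 0.53140). S is at the origin and V lies 67.2 along u from S, so V = 67.2·u = (35.710, 56.927). Tangency of A1 to both parallel lines with radius 9.7 puts Q and G at S ± 9.7·n: Q = (-8.2171, 5.1546), G = (8.2171, -5.1546). Equal radii place H and K the same way about V: H = V + 9.7·n = (27.493, 62.081), K = V − 9.7·n = (43.927, 51.772). Then |SK| = |K − S| = 67.896.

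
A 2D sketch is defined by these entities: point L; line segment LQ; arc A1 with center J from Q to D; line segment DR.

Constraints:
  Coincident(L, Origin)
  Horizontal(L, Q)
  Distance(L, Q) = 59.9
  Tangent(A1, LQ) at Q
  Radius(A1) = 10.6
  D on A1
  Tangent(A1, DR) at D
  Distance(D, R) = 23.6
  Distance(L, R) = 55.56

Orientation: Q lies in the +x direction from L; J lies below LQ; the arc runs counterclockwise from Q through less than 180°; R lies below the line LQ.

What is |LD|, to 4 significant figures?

50.23

Checks: |LQ| = 59.90 ✓; |JQ| = 10.60 ✓; |JD| = 10.60 ✓; ∠(JD, DR) = 90.00° ✓; |DR| = 23.60 ✓; |LR| = 55.56 ✓.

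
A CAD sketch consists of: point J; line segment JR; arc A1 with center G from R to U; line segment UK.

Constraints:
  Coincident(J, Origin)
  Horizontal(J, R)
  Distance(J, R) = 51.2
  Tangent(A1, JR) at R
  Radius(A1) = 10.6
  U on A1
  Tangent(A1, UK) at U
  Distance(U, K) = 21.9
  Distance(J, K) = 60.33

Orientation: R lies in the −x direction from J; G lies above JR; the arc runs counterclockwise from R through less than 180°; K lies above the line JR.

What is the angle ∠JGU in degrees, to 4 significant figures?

32.92°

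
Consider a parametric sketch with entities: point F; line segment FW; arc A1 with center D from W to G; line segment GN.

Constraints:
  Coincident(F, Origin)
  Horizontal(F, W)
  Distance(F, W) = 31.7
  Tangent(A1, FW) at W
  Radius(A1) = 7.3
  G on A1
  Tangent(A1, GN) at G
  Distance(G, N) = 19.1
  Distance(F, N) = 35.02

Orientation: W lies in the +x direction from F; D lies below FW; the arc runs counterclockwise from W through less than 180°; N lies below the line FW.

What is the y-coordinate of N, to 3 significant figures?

-26.0

F is at the origin; FW is horizontal with |FW| = 31.7 and W on the +x side, so W = (31.7, 0.00). Since A1 is tangent to FW there, DW ⟂ FW, so D = W + (0, -7.3) = (31.7, -7.30). Since DG ⟂ GN (tangency), |DN| = √(7.3² + 19.1²) = 20.4 regardless of where G sits on A1. So N lies on both circle(F, 35.02) and circle(D, 20.4); the below-FW intersection is N = (23.5, -26.0). G is the foot of the tangent from N: G = (24.4, -6.93).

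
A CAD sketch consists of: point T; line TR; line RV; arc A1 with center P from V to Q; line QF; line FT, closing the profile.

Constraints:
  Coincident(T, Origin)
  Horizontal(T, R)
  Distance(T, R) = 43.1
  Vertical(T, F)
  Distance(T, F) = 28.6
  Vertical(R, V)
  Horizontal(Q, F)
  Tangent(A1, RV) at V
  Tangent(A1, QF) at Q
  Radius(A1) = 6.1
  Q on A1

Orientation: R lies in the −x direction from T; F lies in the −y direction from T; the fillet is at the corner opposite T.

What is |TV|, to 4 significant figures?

48.62

The virtual corner opposite T is at (-43.10, -28.60). The tangent condition forces PV to be normal to RV and tangency of A1 to QF means the radius PQ is perpendicular to QF, with radius 6.1, so the center P sits 6.1 in from both sides at P = (-37.00, -22.50). That places the tangent points at V = (-43.10, -22.50) on RV and Q = (-37.00, -28.60) on QF. Then |TV| = |V − T| = 48.62.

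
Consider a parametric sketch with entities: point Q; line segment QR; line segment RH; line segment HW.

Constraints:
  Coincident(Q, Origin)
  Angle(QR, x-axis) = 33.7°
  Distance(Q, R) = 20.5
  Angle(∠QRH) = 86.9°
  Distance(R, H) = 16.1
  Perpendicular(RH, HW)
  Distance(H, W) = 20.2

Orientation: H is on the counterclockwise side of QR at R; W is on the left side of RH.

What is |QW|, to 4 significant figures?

14.99

∠QRH = 86.9°, so RH runs at 33.7° + (180° − 86.9°) = 126.8° from the x-axis; with |RH| = 16.1, H = R + 16.1·(cos 126.8°, sin 126.8°) = (7.411, 24.27). RH ⟂ HW; with |HW| = 20.2 on the left of RH, W = H + 20.2·(-0.8007, -0.5990) = (-8.764, 12.17). Then |QW| = |W − Q| = 14.99.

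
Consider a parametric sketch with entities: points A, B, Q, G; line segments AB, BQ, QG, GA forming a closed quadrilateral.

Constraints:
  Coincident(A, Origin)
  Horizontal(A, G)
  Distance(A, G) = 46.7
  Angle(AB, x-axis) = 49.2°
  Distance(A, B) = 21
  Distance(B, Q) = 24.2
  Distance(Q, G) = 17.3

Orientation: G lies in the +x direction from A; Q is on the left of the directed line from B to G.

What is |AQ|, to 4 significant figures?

40.72

A is at the origin; AG is horizontal with |AG| = 46.7 and G in +x, so G = (46.7, 0). AB runs at 49.2° with |AB| = 21.0, so B = (13.72, 15.90). Q is determined by |BQ| = 24.2 and |QG| = 17.3 together: it lies at the intersection of circle(B, 24.2) and circle(G, 17.3). With |BG| = 36.61, the foot of the radical line on BG is 22.22 from B and the perpendicular offset is √(24.2² − 22.22²) = 9.597. Taking the left-of-BG solution: Q = (37.90, 14.90).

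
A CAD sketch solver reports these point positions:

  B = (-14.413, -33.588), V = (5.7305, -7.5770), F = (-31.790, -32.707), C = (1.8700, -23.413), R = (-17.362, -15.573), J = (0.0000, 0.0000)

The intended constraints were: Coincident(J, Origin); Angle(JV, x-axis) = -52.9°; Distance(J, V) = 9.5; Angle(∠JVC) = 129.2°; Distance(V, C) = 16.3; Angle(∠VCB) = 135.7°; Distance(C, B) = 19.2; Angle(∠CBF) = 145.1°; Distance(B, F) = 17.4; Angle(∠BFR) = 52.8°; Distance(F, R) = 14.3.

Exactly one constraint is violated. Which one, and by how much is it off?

Distance(F, R) = 14.3 — off by 8.10.

J = (0.00, 0.00) ✓; JV at -52.90° ✓; |JV| = 9.500 ✓; ∠JVC = 129.2° ✓; |VC| = 16.30 ✓; ∠VCB = 135.7° ✓; |CB| = 19.20 ✓; ∠CBF = 145.1° ✓; |BF| = 17.40 ✓; ∠BFR = 52.80° ✓; |FR| = 22.40 ✗.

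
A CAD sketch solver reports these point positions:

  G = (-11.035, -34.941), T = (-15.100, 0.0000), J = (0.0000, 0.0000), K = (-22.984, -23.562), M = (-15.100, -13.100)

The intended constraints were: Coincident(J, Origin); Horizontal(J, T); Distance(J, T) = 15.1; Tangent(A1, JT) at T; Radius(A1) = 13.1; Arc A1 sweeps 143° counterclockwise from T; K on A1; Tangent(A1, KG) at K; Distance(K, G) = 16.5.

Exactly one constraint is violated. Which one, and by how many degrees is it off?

Tangent(A1, KG) at K — off by 6.60°.

J = (0.00, 0.00) ✓; J.y = 0.00, T.y = 0.00 ✓; |JT| = 15.10 ✓; ∠(MT, TJ) = 90.00° ✓; |MT| = 13.10 ✓; bearing(M→K) − bearing(M→T) = 143.0° ✓; |MK| = 13.10 ✓; ∠(MK, KG) = 96.60° ✗; |KG| = 16.50 ✓.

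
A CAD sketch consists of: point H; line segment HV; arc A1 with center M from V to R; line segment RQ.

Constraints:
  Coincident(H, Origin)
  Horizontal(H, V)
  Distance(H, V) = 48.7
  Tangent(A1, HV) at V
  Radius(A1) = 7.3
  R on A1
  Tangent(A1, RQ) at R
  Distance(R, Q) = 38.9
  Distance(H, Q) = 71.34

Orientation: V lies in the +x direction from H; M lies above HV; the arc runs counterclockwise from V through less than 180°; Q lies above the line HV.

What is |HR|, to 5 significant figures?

56.512

Checks: |MV| = 7.300 ✓; |MR| = 7.300 ✓; ∠(MR, RQ) = 90.00° ✓; |RQ| = 38.90 ✓; |HQ| = 71.34 ✓.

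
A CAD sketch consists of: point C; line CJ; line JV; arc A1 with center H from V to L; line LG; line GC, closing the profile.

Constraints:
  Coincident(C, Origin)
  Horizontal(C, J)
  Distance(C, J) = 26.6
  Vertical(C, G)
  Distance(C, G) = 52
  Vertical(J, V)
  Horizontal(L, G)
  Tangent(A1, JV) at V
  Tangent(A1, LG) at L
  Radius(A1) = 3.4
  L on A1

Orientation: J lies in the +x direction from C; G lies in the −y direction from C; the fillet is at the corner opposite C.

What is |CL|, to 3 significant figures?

56.9

The virtual corner opposite C is at (26.6, -52.0). Since A1 is tangent to JV there, HV ⟂ JV and since A1 is tangent to LG there, HL ⟂ LG, with radius 3.4, so the center H sits 3.4 in from both sides at H = (23.2, -48.6). That places the tangent points at V = (26.6, -48.6) on JV and L = (23.2, -52.0) on LG. Then |CL| = |L − C| = 56.9.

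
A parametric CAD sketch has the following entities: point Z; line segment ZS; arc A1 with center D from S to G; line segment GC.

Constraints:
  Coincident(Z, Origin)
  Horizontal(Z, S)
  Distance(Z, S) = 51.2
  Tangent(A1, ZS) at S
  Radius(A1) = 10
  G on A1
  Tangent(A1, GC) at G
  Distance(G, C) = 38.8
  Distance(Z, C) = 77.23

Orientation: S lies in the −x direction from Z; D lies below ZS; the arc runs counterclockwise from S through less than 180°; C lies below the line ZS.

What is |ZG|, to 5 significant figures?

62.073

Checks: Z = (0.00, 0.00) ✓; |DG| = 10.00 ✓; ∠(DG, GC) = 90.00° ✓; |GC| = 38.80 ✓; |ZC| = 77.23 ✓.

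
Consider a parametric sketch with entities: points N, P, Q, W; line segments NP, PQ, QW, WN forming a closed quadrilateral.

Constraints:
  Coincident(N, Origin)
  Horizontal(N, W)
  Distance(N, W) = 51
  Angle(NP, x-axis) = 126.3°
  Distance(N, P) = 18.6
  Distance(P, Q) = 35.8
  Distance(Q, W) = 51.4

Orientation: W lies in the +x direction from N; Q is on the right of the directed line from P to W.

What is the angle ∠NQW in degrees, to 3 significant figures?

78.5°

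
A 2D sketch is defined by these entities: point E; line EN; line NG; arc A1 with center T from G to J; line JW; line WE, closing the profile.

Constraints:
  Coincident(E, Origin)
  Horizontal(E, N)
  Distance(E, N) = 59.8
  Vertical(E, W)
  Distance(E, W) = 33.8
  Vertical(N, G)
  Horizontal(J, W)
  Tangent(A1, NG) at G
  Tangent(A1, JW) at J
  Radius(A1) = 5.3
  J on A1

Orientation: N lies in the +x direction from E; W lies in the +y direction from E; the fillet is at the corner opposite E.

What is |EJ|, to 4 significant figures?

64.13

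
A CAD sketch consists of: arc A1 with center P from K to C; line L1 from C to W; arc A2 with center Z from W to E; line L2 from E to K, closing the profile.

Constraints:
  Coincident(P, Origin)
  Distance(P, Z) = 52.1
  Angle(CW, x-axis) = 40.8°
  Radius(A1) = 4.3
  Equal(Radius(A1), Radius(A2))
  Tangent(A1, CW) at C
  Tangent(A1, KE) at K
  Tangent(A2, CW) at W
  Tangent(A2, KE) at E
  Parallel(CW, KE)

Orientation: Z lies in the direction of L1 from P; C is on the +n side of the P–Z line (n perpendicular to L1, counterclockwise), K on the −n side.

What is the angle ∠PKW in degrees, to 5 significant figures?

80.627°

The slot axis is L1's direction at 40.8°, so u = (cos 40.8°, sin 40.8°) = (0.75700, 0.65342) and n = (−sin 40.8°, cos 40.8°) = (-0.65342, 0.75700). P is at the origin and Z lies 52.1 along u from P, so Z = 52.1·u = (39.439, 34.043). Tangency of A1 to both parallel lines with radius 4.3 puts C and K at P ± 4.3·n: C = (-2.8097, 3.2551), K = (2.8097, -3.2551). Equal radii place W and E the same way about Z: W = Z + 4.3·n = (36.630, 37.298), E = Z − 4.3·n = (42.249, 30.788). Then cos ∠PKW = KP·KW / (|KP||KW|), giving 80.627°.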